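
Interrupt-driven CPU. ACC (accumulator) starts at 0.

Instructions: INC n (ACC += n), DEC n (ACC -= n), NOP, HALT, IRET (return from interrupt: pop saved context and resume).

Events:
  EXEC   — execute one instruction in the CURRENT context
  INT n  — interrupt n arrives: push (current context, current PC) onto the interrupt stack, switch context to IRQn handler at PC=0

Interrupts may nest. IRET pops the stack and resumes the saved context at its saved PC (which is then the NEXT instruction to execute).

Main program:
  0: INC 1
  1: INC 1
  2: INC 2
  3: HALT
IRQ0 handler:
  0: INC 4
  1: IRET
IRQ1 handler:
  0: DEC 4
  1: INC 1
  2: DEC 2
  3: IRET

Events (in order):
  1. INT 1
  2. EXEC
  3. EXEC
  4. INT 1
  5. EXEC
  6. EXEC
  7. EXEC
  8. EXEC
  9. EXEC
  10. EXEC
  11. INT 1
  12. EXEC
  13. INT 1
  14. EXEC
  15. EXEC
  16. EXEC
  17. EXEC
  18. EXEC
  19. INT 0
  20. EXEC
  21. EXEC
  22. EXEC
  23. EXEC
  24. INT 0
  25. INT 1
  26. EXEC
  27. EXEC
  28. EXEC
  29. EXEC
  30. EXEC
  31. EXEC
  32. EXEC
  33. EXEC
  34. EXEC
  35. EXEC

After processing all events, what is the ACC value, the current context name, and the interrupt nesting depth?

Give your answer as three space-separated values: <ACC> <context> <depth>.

Event 1 (INT 1): INT 1 arrives: push (MAIN, PC=0), enter IRQ1 at PC=0 (depth now 1)
Event 2 (EXEC): [IRQ1] PC=0: DEC 4 -> ACC=-4
Event 3 (EXEC): [IRQ1] PC=1: INC 1 -> ACC=-3
Event 4 (INT 1): INT 1 arrives: push (IRQ1, PC=2), enter IRQ1 at PC=0 (depth now 2)
Event 5 (EXEC): [IRQ1] PC=0: DEC 4 -> ACC=-7
Event 6 (EXEC): [IRQ1] PC=1: INC 1 -> ACC=-6
Event 7 (EXEC): [IRQ1] PC=2: DEC 2 -> ACC=-8
Event 8 (EXEC): [IRQ1] PC=3: IRET -> resume IRQ1 at PC=2 (depth now 1)
Event 9 (EXEC): [IRQ1] PC=2: DEC 2 -> ACC=-10
Event 10 (EXEC): [IRQ1] PC=3: IRET -> resume MAIN at PC=0 (depth now 0)
Event 11 (INT 1): INT 1 arrives: push (MAIN, PC=0), enter IRQ1 at PC=0 (depth now 1)
Event 12 (EXEC): [IRQ1] PC=0: DEC 4 -> ACC=-14
Event 13 (INT 1): INT 1 arrives: push (IRQ1, PC=1), enter IRQ1 at PC=0 (depth now 2)
Event 14 (EXEC): [IRQ1] PC=0: DEC 4 -> ACC=-18
Event 15 (EXEC): [IRQ1] PC=1: INC 1 -> ACC=-17
Event 16 (EXEC): [IRQ1] PC=2: DEC 2 -> ACC=-19
Event 17 (EXEC): [IRQ1] PC=3: IRET -> resume IRQ1 at PC=1 (depth now 1)
Event 18 (EXEC): [IRQ1] PC=1: INC 1 -> ACC=-18
Event 19 (INT 0): INT 0 arrives: push (IRQ1, PC=2), enter IRQ0 at PC=0 (depth now 2)
Event 20 (EXEC): [IRQ0] PC=0: INC 4 -> ACC=-14
Event 21 (EXEC): [IRQ0] PC=1: IRET -> resume IRQ1 at PC=2 (depth now 1)
Event 22 (EXEC): [IRQ1] PC=2: DEC 2 -> ACC=-16
Event 23 (EXEC): [IRQ1] PC=3: IRET -> resume MAIN at PC=0 (depth now 0)
Event 24 (INT 0): INT 0 arrives: push (MAIN, PC=0), enter IRQ0 at PC=0 (depth now 1)
Event 25 (INT 1): INT 1 arrives: push (IRQ0, PC=0), enter IRQ1 at PC=0 (depth now 2)
Event 26 (EXEC): [IRQ1] PC=0: DEC 4 -> ACC=-20
Event 27 (EXEC): [IRQ1] PC=1: INC 1 -> ACC=-19
Event 28 (EXEC): [IRQ1] PC=2: DEC 2 -> ACC=-21
Event 29 (EXEC): [IRQ1] PC=3: IRET -> resume IRQ0 at PC=0 (depth now 1)
Event 30 (EXEC): [IRQ0] PC=0: INC 4 -> ACC=-17
Event 31 (EXEC): [IRQ0] PC=1: IRET -> resume MAIN at PC=0 (depth now 0)
Event 32 (EXEC): [MAIN] PC=0: INC 1 -> ACC=-16
Event 33 (EXEC): [MAIN] PC=1: INC 1 -> ACC=-15
Event 34 (EXEC): [MAIN] PC=2: INC 2 -> ACC=-13
Event 35 (EXEC): [MAIN] PC=3: HALT

Answer: -13 MAIN 0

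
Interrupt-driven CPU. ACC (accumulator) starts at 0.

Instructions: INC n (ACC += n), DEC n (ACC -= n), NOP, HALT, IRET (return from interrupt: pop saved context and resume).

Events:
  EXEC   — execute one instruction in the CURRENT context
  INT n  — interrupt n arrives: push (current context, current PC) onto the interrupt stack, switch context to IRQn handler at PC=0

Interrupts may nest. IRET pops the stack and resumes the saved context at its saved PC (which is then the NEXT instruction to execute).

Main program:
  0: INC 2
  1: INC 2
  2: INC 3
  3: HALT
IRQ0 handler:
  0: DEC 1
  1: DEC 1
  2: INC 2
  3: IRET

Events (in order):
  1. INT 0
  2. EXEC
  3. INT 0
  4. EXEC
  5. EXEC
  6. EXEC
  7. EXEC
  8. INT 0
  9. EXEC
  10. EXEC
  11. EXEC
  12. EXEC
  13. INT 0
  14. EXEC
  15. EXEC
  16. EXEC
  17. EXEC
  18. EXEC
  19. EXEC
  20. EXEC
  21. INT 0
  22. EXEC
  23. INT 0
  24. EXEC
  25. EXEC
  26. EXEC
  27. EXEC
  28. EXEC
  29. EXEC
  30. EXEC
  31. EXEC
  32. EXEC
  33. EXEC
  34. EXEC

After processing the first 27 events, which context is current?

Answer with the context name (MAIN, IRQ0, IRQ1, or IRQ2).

Event 1 (INT 0): INT 0 arrives: push (MAIN, PC=0), enter IRQ0 at PC=0 (depth now 1)
Event 2 (EXEC): [IRQ0] PC=0: DEC 1 -> ACC=-1
Event 3 (INT 0): INT 0 arrives: push (IRQ0, PC=1), enter IRQ0 at PC=0 (depth now 2)
Event 4 (EXEC): [IRQ0] PC=0: DEC 1 -> ACC=-2
Event 5 (EXEC): [IRQ0] PC=1: DEC 1 -> ACC=-3
Event 6 (EXEC): [IRQ0] PC=2: INC 2 -> ACC=-1
Event 7 (EXEC): [IRQ0] PC=3: IRET -> resume IRQ0 at PC=1 (depth now 1)
Event 8 (INT 0): INT 0 arrives: push (IRQ0, PC=1), enter IRQ0 at PC=0 (depth now 2)
Event 9 (EXEC): [IRQ0] PC=0: DEC 1 -> ACC=-2
Event 10 (EXEC): [IRQ0] PC=1: DEC 1 -> ACC=-3
Event 11 (EXEC): [IRQ0] PC=2: INC 2 -> ACC=-1
Event 12 (EXEC): [IRQ0] PC=3: IRET -> resume IRQ0 at PC=1 (depth now 1)
Event 13 (INT 0): INT 0 arrives: push (IRQ0, PC=1), enter IRQ0 at PC=0 (depth now 2)
Event 14 (EXEC): [IRQ0] PC=0: DEC 1 -> ACC=-2
Event 15 (EXEC): [IRQ0] PC=1: DEC 1 -> ACC=-3
Event 16 (EXEC): [IRQ0] PC=2: INC 2 -> ACC=-1
Event 17 (EXEC): [IRQ0] PC=3: IRET -> resume IRQ0 at PC=1 (depth now 1)
Event 18 (EXEC): [IRQ0] PC=1: DEC 1 -> ACC=-2
Event 19 (EXEC): [IRQ0] PC=2: INC 2 -> ACC=0
Event 20 (EXEC): [IRQ0] PC=3: IRET -> resume MAIN at PC=0 (depth now 0)
Event 21 (INT 0): INT 0 arrives: push (MAIN, PC=0), enter IRQ0 at PC=0 (depth now 1)
Event 22 (EXEC): [IRQ0] PC=0: DEC 1 -> ACC=-1
Event 23 (INT 0): INT 0 arrives: push (IRQ0, PC=1), enter IRQ0 at PC=0 (depth now 2)
Event 24 (EXEC): [IRQ0] PC=0: DEC 1 -> ACC=-2
Event 25 (EXEC): [IRQ0] PC=1: DEC 1 -> ACC=-3
Event 26 (EXEC): [IRQ0] PC=2: INC 2 -> ACC=-1
Event 27 (EXEC): [IRQ0] PC=3: IRET -> resume IRQ0 at PC=1 (depth now 1)

Answer: IRQ0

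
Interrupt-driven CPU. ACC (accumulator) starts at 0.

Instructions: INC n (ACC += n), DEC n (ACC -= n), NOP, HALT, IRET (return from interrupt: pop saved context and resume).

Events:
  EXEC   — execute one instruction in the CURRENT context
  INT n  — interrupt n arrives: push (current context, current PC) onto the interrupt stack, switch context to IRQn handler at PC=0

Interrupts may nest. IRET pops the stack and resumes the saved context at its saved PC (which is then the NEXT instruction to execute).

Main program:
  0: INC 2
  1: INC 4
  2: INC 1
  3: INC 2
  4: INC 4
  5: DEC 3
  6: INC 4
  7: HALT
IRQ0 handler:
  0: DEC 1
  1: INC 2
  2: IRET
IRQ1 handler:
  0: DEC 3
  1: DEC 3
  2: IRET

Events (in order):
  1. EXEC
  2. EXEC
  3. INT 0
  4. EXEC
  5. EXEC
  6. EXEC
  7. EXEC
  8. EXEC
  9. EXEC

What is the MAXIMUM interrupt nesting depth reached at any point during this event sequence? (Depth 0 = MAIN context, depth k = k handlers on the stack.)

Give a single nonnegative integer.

Answer: 1

Derivation:
Event 1 (EXEC): [MAIN] PC=0: INC 2 -> ACC=2 [depth=0]
Event 2 (EXEC): [MAIN] PC=1: INC 4 -> ACC=6 [depth=0]
Event 3 (INT 0): INT 0 arrives: push (MAIN, PC=2), enter IRQ0 at PC=0 (depth now 1) [depth=1]
Event 4 (EXEC): [IRQ0] PC=0: DEC 1 -> ACC=5 [depth=1]
Event 5 (EXEC): [IRQ0] PC=1: INC 2 -> ACC=7 [depth=1]
Event 6 (EXEC): [IRQ0] PC=2: IRET -> resume MAIN at PC=2 (depth now 0) [depth=0]
Event 7 (EXEC): [MAIN] PC=2: INC 1 -> ACC=8 [depth=0]
Event 8 (EXEC): [MAIN] PC=3: INC 2 -> ACC=10 [depth=0]
Event 9 (EXEC): [MAIN] PC=4: INC 4 -> ACC=14 [depth=0]
Max depth observed: 1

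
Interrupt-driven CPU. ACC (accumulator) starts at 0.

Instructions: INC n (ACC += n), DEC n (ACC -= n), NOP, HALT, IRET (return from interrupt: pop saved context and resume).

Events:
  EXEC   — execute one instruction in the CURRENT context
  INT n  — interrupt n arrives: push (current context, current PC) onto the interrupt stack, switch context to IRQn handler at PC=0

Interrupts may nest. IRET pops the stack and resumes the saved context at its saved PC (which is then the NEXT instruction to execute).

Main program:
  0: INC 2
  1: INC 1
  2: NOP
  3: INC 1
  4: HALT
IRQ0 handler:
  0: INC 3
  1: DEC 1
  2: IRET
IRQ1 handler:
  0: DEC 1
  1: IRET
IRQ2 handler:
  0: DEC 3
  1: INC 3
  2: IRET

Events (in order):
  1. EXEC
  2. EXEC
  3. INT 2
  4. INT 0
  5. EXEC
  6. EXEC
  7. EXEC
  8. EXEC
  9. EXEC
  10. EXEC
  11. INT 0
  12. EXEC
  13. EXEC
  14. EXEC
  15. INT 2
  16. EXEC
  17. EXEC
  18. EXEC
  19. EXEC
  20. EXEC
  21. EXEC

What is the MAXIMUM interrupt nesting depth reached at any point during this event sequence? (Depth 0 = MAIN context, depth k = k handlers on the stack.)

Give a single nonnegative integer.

Answer: 2

Derivation:
Event 1 (EXEC): [MAIN] PC=0: INC 2 -> ACC=2 [depth=0]
Event 2 (EXEC): [MAIN] PC=1: INC 1 -> ACC=3 [depth=0]
Event 3 (INT 2): INT 2 arrives: push (MAIN, PC=2), enter IRQ2 at PC=0 (depth now 1) [depth=1]
Event 4 (INT 0): INT 0 arrives: push (IRQ2, PC=0), enter IRQ0 at PC=0 (depth now 2) [depth=2]
Event 5 (EXEC): [IRQ0] PC=0: INC 3 -> ACC=6 [depth=2]
Event 6 (EXEC): [IRQ0] PC=1: DEC 1 -> ACC=5 [depth=2]
Event 7 (EXEC): [IRQ0] PC=2: IRET -> resume IRQ2 at PC=0 (depth now 1) [depth=1]
Event 8 (EXEC): [IRQ2] PC=0: DEC 3 -> ACC=2 [depth=1]
Event 9 (EXEC): [IRQ2] PC=1: INC 3 -> ACC=5 [depth=1]
Event 10 (EXEC): [IRQ2] PC=2: IRET -> resume MAIN at PC=2 (depth now 0) [depth=0]
Event 11 (INT 0): INT 0 arrives: push (MAIN, PC=2), enter IRQ0 at PC=0 (depth now 1) [depth=1]
Event 12 (EXEC): [IRQ0] PC=0: INC 3 -> ACC=8 [depth=1]
Event 13 (EXEC): [IRQ0] PC=1: DEC 1 -> ACC=7 [depth=1]
Event 14 (EXEC): [IRQ0] PC=2: IRET -> resume MAIN at PC=2 (depth now 0) [depth=0]
Event 15 (INT 2): INT 2 arrives: push (MAIN, PC=2), enter IRQ2 at PC=0 (depth now 1) [depth=1]
Event 16 (EXEC): [IRQ2] PC=0: DEC 3 -> ACC=4 [depth=1]
Event 17 (EXEC): [IRQ2] PC=1: INC 3 -> ACC=7 [depth=1]
Event 18 (EXEC): [IRQ2] PC=2: IRET -> resume MAIN at PC=2 (depth now 0) [depth=0]
Event 19 (EXEC): [MAIN] PC=2: NOP [depth=0]
Event 20 (EXEC): [MAIN] PC=3: INC 1 -> ACC=8 [depth=0]
Event 21 (EXEC): [MAIN] PC=4: HALT [depth=0]
Max depth observed: 2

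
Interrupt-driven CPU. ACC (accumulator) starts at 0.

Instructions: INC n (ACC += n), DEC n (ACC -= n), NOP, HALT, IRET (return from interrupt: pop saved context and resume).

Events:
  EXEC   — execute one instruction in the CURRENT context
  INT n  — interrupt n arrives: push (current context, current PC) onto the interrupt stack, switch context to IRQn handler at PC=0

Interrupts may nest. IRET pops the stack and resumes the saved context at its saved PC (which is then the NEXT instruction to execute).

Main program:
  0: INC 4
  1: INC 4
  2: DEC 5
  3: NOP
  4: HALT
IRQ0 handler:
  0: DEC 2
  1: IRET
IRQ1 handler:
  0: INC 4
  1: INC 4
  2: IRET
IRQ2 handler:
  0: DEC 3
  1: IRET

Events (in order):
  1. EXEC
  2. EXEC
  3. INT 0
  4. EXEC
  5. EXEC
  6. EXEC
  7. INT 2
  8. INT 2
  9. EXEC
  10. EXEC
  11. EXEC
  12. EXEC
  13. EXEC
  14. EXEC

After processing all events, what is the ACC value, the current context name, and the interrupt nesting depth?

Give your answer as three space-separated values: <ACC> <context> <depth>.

Event 1 (EXEC): [MAIN] PC=0: INC 4 -> ACC=4
Event 2 (EXEC): [MAIN] PC=1: INC 4 -> ACC=8
Event 3 (INT 0): INT 0 arrives: push (MAIN, PC=2), enter IRQ0 at PC=0 (depth now 1)
Event 4 (EXEC): [IRQ0] PC=0: DEC 2 -> ACC=6
Event 5 (EXEC): [IRQ0] PC=1: IRET -> resume MAIN at PC=2 (depth now 0)
Event 6 (EXEC): [MAIN] PC=2: DEC 5 -> ACC=1
Event 7 (INT 2): INT 2 arrives: push (MAIN, PC=3), enter IRQ2 at PC=0 (depth now 1)
Event 8 (INT 2): INT 2 arrives: push (IRQ2, PC=0), enter IRQ2 at PC=0 (depth now 2)
Event 9 (EXEC): [IRQ2] PC=0: DEC 3 -> ACC=-2
Event 10 (EXEC): [IRQ2] PC=1: IRET -> resume IRQ2 at PC=0 (depth now 1)
Event 11 (EXEC): [IRQ2] PC=0: DEC 3 -> ACC=-5
Event 12 (EXEC): [IRQ2] PC=1: IRET -> resume MAIN at PC=3 (depth now 0)
Event 13 (EXEC): [MAIN] PC=3: NOP
Event 14 (EXEC): [MAIN] PC=4: HALT

Answer: -5 MAIN 0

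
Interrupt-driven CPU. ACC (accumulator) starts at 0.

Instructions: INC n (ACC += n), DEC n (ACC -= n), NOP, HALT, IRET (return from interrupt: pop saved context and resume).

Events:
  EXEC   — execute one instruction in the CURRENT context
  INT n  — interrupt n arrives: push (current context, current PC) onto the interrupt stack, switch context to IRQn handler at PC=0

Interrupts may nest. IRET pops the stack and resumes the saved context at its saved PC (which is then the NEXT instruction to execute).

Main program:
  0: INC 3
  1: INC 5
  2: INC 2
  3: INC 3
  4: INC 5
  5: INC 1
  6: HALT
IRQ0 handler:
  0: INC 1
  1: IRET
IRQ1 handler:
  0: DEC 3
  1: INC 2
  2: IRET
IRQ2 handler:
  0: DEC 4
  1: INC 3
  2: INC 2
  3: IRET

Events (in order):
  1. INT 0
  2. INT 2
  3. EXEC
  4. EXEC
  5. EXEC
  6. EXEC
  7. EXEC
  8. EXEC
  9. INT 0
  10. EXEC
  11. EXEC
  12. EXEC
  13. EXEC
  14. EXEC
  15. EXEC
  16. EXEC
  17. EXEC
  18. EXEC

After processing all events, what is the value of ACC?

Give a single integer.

Answer: 22

Derivation:
Event 1 (INT 0): INT 0 arrives: push (MAIN, PC=0), enter IRQ0 at PC=0 (depth now 1)
Event 2 (INT 2): INT 2 arrives: push (IRQ0, PC=0), enter IRQ2 at PC=0 (depth now 2)
Event 3 (EXEC): [IRQ2] PC=0: DEC 4 -> ACC=-4
Event 4 (EXEC): [IRQ2] PC=1: INC 3 -> ACC=-1
Event 5 (EXEC): [IRQ2] PC=2: INC 2 -> ACC=1
Event 6 (EXEC): [IRQ2] PC=3: IRET -> resume IRQ0 at PC=0 (depth now 1)
Event 7 (EXEC): [IRQ0] PC=0: INC 1 -> ACC=2
Event 8 (EXEC): [IRQ0] PC=1: IRET -> resume MAIN at PC=0 (depth now 0)
Event 9 (INT 0): INT 0 arrives: push (MAIN, PC=0), enter IRQ0 at PC=0 (depth now 1)
Event 10 (EXEC): [IRQ0] PC=0: INC 1 -> ACC=3
Event 11 (EXEC): [IRQ0] PC=1: IRET -> resume MAIN at PC=0 (depth now 0)
Event 12 (EXEC): [MAIN] PC=0: INC 3 -> ACC=6
Event 13 (EXEC): [MAIN] PC=1: INC 5 -> ACC=11
Event 14 (EXEC): [MAIN] PC=2: INC 2 -> ACC=13
Event 15 (EXEC): [MAIN] PC=3: INC 3 -> ACC=16
Event 16 (EXEC): [MAIN] PC=4: INC 5 -> ACC=21
Event 17 (EXEC): [MAIN] PC=5: INC 1 -> ACC=22
Event 18 (EXEC): [MAIN] PC=6: HALT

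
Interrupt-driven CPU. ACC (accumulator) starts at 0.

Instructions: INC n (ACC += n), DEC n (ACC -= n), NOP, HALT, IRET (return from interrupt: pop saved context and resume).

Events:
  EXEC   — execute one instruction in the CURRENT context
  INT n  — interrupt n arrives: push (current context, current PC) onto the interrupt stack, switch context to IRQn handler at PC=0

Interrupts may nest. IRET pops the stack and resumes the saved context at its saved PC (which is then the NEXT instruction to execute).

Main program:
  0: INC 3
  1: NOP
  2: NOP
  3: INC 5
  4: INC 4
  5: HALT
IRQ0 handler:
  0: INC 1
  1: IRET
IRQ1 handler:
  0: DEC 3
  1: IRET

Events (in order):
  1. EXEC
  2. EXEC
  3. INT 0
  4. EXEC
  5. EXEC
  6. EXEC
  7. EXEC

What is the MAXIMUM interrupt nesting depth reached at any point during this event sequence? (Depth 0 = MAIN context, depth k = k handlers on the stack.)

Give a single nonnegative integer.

Answer: 1

Derivation:
Event 1 (EXEC): [MAIN] PC=0: INC 3 -> ACC=3 [depth=0]
Event 2 (EXEC): [MAIN] PC=1: NOP [depth=0]
Event 3 (INT 0): INT 0 arrives: push (MAIN, PC=2), enter IRQ0 at PC=0 (depth now 1) [depth=1]
Event 4 (EXEC): [IRQ0] PC=0: INC 1 -> ACC=4 [depth=1]
Event 5 (EXEC): [IRQ0] PC=1: IRET -> resume MAIN at PC=2 (depth now 0) [depth=0]
Event 6 (EXEC): [MAIN] PC=2: NOP [depth=0]
Event 7 (EXEC): [MAIN] PC=3: INC 5 -> ACC=9 [depth=0]
Max depth observed: 1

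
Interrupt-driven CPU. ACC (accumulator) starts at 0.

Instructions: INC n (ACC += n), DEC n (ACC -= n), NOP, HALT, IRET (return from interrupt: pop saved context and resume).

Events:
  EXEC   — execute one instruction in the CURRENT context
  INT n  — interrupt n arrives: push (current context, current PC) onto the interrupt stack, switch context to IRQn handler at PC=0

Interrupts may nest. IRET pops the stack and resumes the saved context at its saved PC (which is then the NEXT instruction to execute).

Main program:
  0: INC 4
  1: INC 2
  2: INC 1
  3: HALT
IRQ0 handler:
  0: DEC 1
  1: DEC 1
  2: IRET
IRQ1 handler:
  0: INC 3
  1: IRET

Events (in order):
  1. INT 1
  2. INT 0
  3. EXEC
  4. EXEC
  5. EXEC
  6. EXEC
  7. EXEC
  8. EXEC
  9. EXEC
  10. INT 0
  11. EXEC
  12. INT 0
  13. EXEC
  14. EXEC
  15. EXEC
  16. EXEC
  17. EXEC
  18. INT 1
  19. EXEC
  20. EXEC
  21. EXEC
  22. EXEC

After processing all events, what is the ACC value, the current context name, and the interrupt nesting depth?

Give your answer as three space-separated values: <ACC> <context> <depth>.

Event 1 (INT 1): INT 1 arrives: push (MAIN, PC=0), enter IRQ1 at PC=0 (depth now 1)
Event 2 (INT 0): INT 0 arrives: push (IRQ1, PC=0), enter IRQ0 at PC=0 (depth now 2)
Event 3 (EXEC): [IRQ0] PC=0: DEC 1 -> ACC=-1
Event 4 (EXEC): [IRQ0] PC=1: DEC 1 -> ACC=-2
Event 5 (EXEC): [IRQ0] PC=2: IRET -> resume IRQ1 at PC=0 (depth now 1)
Event 6 (EXEC): [IRQ1] PC=0: INC 3 -> ACC=1
Event 7 (EXEC): [IRQ1] PC=1: IRET -> resume MAIN at PC=0 (depth now 0)
Event 8 (EXEC): [MAIN] PC=0: INC 4 -> ACC=5
Event 9 (EXEC): [MAIN] PC=1: INC 2 -> ACC=7
Event 10 (INT 0): INT 0 arrives: push (MAIN, PC=2), enter IRQ0 at PC=0 (depth now 1)
Event 11 (EXEC): [IRQ0] PC=0: DEC 1 -> ACC=6
Event 12 (INT 0): INT 0 arrives: push (IRQ0, PC=1), enter IRQ0 at PC=0 (depth now 2)
Event 13 (EXEC): [IRQ0] PC=0: DEC 1 -> ACC=5
Event 14 (EXEC): [IRQ0] PC=1: DEC 1 -> ACC=4
Event 15 (EXEC): [IRQ0] PC=2: IRET -> resume IRQ0 at PC=1 (depth now 1)
Event 16 (EXEC): [IRQ0] PC=1: DEC 1 -> ACC=3
Event 17 (EXEC): [IRQ0] PC=2: IRET -> resume MAIN at PC=2 (depth now 0)
Event 18 (INT 1): INT 1 arrives: push (MAIN, PC=2), enter IRQ1 at PC=0 (depth now 1)
Event 19 (EXEC): [IRQ1] PC=0: INC 3 -> ACC=6
Event 20 (EXEC): [IRQ1] PC=1: IRET -> resume MAIN at PC=2 (depth now 0)
Event 21 (EXEC): [MAIN] PC=2: INC 1 -> ACC=7
Event 22 (EXEC): [MAIN] PC=3: HALT

Answer: 7 MAIN 0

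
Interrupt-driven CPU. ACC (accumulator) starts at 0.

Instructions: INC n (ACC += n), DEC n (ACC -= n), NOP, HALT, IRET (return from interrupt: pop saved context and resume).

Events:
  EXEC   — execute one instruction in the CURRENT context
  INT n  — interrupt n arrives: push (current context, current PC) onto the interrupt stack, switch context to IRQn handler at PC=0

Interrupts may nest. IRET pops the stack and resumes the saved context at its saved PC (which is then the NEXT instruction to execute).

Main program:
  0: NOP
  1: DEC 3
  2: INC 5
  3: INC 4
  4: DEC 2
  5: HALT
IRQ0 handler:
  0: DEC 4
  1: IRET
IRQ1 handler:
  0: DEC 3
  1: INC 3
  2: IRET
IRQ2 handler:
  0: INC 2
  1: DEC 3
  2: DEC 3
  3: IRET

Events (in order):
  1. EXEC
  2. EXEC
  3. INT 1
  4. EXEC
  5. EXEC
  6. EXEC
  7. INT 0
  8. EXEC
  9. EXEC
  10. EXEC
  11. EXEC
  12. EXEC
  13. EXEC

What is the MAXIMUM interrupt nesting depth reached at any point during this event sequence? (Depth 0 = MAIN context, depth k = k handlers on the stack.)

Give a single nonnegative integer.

Answer: 1

Derivation:
Event 1 (EXEC): [MAIN] PC=0: NOP [depth=0]
Event 2 (EXEC): [MAIN] PC=1: DEC 3 -> ACC=-3 [depth=0]
Event 3 (INT 1): INT 1 arrives: push (MAIN, PC=2), enter IRQ1 at PC=0 (depth now 1) [depth=1]
Event 4 (EXEC): [IRQ1] PC=0: DEC 3 -> ACC=-6 [depth=1]
Event 5 (EXEC): [IRQ1] PC=1: INC 3 -> ACC=-3 [depth=1]
Event 6 (EXEC): [IRQ1] PC=2: IRET -> resume MAIN at PC=2 (depth now 0) [depth=0]
Event 7 (INT 0): INT 0 arrives: push (MAIN, PC=2), enter IRQ0 at PC=0 (depth now 1) [depth=1]
Event 8 (EXEC): [IRQ0] PC=0: DEC 4 -> ACC=-7 [depth=1]
Event 9 (EXEC): [IRQ0] PC=1: IRET -> resume MAIN at PC=2 (depth now 0) [depth=0]
Event 10 (EXEC): [MAIN] PC=2: INC 5 -> ACC=-2 [depth=0]
Event 11 (EXEC): [MAIN] PC=3: INC 4 -> ACC=2 [depth=0]
Event 12 (EXEC): [MAIN] PC=4: DEC 2 -> ACC=0 [depth=0]
Event 13 (EXEC): [MAIN] PC=5: HALT [depth=0]
Max depth observed: 1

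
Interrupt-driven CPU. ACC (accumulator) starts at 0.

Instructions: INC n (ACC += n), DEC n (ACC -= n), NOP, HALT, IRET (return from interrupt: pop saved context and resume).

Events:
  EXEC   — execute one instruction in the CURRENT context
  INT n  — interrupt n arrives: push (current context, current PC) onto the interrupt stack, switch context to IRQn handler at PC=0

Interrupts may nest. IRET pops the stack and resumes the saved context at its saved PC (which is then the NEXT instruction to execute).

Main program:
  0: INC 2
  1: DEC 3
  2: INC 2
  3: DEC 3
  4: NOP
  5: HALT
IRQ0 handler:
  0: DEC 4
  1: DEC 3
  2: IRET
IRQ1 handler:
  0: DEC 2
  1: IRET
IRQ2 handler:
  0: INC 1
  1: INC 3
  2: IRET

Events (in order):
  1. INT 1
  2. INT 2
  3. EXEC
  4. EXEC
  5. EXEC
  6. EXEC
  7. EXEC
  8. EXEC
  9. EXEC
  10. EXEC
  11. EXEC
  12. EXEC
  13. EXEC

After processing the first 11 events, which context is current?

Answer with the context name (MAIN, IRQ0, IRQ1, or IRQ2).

Event 1 (INT 1): INT 1 arrives: push (MAIN, PC=0), enter IRQ1 at PC=0 (depth now 1)
Event 2 (INT 2): INT 2 arrives: push (IRQ1, PC=0), enter IRQ2 at PC=0 (depth now 2)
Event 3 (EXEC): [IRQ2] PC=0: INC 1 -> ACC=1
Event 4 (EXEC): [IRQ2] PC=1: INC 3 -> ACC=4
Event 5 (EXEC): [IRQ2] PC=2: IRET -> resume IRQ1 at PC=0 (depth now 1)
Event 6 (EXEC): [IRQ1] PC=0: DEC 2 -> ACC=2
Event 7 (EXEC): [IRQ1] PC=1: IRET -> resume MAIN at PC=0 (depth now 0)
Event 8 (EXEC): [MAIN] PC=0: INC 2 -> ACC=4
Event 9 (EXEC): [MAIN] PC=1: DEC 3 -> ACC=1
Event 10 (EXEC): [MAIN] PC=2: INC 2 -> ACC=3
Event 11 (EXEC): [MAIN] PC=3: DEC 3 -> ACC=0

Answer: MAIN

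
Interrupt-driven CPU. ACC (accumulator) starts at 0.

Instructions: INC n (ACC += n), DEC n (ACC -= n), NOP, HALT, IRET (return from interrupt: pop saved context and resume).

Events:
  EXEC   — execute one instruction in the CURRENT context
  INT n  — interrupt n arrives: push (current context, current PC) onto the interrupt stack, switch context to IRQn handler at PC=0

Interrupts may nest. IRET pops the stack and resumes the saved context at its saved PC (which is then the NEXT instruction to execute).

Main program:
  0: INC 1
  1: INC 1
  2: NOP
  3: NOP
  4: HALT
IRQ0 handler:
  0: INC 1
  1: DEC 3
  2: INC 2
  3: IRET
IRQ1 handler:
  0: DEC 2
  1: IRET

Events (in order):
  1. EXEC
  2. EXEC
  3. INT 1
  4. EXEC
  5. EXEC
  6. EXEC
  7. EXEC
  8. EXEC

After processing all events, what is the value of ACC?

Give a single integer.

Answer: 0

Derivation:
Event 1 (EXEC): [MAIN] PC=0: INC 1 -> ACC=1
Event 2 (EXEC): [MAIN] PC=1: INC 1 -> ACC=2
Event 3 (INT 1): INT 1 arrives: push (MAIN, PC=2), enter IRQ1 at PC=0 (depth now 1)
Event 4 (EXEC): [IRQ1] PC=0: DEC 2 -> ACC=0
Event 5 (EXEC): [IRQ1] PC=1: IRET -> resume MAIN at PC=2 (depth now 0)
Event 6 (EXEC): [MAIN] PC=2: NOP
Event 7 (EXEC): [MAIN] PC=3: NOP
Event 8 (EXEC): [MAIN] PC=4: HALT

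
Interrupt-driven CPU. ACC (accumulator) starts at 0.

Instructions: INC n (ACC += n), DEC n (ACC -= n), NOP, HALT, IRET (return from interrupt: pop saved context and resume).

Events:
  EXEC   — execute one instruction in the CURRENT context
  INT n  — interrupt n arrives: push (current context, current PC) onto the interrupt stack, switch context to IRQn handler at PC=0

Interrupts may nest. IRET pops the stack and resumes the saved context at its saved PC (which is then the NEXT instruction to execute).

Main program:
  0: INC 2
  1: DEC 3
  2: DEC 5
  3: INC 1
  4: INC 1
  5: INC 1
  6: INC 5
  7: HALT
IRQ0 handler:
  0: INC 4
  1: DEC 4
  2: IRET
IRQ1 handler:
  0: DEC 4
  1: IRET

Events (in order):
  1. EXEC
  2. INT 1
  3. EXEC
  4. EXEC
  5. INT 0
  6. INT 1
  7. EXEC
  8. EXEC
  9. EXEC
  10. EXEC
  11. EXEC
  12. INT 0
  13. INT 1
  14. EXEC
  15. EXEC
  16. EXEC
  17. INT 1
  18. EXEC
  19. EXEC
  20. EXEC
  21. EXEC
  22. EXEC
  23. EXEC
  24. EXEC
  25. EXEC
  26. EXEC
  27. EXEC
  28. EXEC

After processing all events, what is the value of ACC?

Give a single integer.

Answer: -14

Derivation:
Event 1 (EXEC): [MAIN] PC=0: INC 2 -> ACC=2
Event 2 (INT 1): INT 1 arrives: push (MAIN, PC=1), enter IRQ1 at PC=0 (depth now 1)
Event 3 (EXEC): [IRQ1] PC=0: DEC 4 -> ACC=-2
Event 4 (EXEC): [IRQ1] PC=1: IRET -> resume MAIN at PC=1 (depth now 0)
Event 5 (INT 0): INT 0 arrives: push (MAIN, PC=1), enter IRQ0 at PC=0 (depth now 1)
Event 6 (INT 1): INT 1 arrives: push (IRQ0, PC=0), enter IRQ1 at PC=0 (depth now 2)
Event 7 (EXEC): [IRQ1] PC=0: DEC 4 -> ACC=-6
Event 8 (EXEC): [IRQ1] PC=1: IRET -> resume IRQ0 at PC=0 (depth now 1)
Event 9 (EXEC): [IRQ0] PC=0: INC 4 -> ACC=-2
Event 10 (EXEC): [IRQ0] PC=1: DEC 4 -> ACC=-6
Event 11 (EXEC): [IRQ0] PC=2: IRET -> resume MAIN at PC=1 (depth now 0)
Event 12 (INT 0): INT 0 arrives: push (MAIN, PC=1), enter IRQ0 at PC=0 (depth now 1)
Event 13 (INT 1): INT 1 arrives: push (IRQ0, PC=0), enter IRQ1 at PC=0 (depth now 2)
Event 14 (EXEC): [IRQ1] PC=0: DEC 4 -> ACC=-10
Event 15 (EXEC): [IRQ1] PC=1: IRET -> resume IRQ0 at PC=0 (depth now 1)
Event 16 (EXEC): [IRQ0] PC=0: INC 4 -> ACC=-6
Event 17 (INT 1): INT 1 arrives: push (IRQ0, PC=1), enter IRQ1 at PC=0 (depth now 2)
Event 18 (EXEC): [IRQ1] PC=0: DEC 4 -> ACC=-10
Event 19 (EXEC): [IRQ1] PC=1: IRET -> resume IRQ0 at PC=1 (depth now 1)
Event 20 (EXEC): [IRQ0] PC=1: DEC 4 -> ACC=-14
Event 21 (EXEC): [IRQ0] PC=2: IRET -> resume MAIN at PC=1 (depth now 0)
Event 22 (EXEC): [MAIN] PC=1: DEC 3 -> ACC=-17
Event 23 (EXEC): [MAIN] PC=2: DEC 5 -> ACC=-22
Event 24 (EXEC): [MAIN] PC=3: INC 1 -> ACC=-21
Event 25 (EXEC): [MAIN] PC=4: INC 1 -> ACC=-20
Event 26 (EXEC): [MAIN] PC=5: INC 1 -> ACC=-19
Event 27 (EXEC): [MAIN] PC=6: INC 5 -> ACC=-14
Event 28 (EXEC): [MAIN] PC=7: HALT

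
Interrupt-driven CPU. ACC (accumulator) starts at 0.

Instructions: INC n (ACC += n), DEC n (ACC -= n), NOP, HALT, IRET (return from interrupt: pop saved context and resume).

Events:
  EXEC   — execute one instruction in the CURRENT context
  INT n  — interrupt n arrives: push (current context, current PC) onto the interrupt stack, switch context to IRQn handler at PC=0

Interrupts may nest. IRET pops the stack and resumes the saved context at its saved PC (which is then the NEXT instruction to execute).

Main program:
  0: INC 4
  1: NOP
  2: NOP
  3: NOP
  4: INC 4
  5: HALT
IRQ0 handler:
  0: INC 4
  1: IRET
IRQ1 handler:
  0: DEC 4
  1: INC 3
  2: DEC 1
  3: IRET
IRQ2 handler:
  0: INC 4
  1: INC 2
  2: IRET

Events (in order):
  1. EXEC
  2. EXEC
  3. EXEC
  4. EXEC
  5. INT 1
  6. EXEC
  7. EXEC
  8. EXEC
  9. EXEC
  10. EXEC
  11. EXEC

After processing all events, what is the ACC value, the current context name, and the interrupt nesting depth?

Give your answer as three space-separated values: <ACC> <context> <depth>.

Answer: 6 MAIN 0

Derivation:
Event 1 (EXEC): [MAIN] PC=0: INC 4 -> ACC=4
Event 2 (EXEC): [MAIN] PC=1: NOP
Event 3 (EXEC): [MAIN] PC=2: NOP
Event 4 (EXEC): [MAIN] PC=3: NOP
Event 5 (INT 1): INT 1 arrives: push (MAIN, PC=4), enter IRQ1 at PC=0 (depth now 1)
Event 6 (EXEC): [IRQ1] PC=0: DEC 4 -> ACC=0
Event 7 (EXEC): [IRQ1] PC=1: INC 3 -> ACC=3
Event 8 (EXEC): [IRQ1] PC=2: DEC 1 -> ACC=2
Event 9 (EXEC): [IRQ1] PC=3: IRET -> resume MAIN at PC=4 (depth now 0)
Event 10 (EXEC): [MAIN] PC=4: INC 4 -> ACC=6
Event 11 (EXEC): [MAIN] PC=5: HALT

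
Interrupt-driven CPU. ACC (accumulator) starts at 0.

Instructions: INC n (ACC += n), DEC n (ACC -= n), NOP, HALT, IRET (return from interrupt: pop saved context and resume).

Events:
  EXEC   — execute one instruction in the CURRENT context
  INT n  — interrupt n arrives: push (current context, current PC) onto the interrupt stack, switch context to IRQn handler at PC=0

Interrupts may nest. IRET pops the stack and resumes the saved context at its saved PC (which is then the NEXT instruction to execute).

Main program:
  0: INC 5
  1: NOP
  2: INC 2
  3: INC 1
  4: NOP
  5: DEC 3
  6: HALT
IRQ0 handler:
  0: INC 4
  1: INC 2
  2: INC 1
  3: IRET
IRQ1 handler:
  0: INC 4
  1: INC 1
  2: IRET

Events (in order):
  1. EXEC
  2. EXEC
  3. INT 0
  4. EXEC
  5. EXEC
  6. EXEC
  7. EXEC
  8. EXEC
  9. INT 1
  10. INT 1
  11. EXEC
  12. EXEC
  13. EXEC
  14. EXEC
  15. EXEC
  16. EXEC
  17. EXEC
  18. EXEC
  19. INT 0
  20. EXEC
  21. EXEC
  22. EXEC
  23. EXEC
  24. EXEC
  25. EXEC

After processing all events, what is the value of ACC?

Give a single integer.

Event 1 (EXEC): [MAIN] PC=0: INC 5 -> ACC=5
Event 2 (EXEC): [MAIN] PC=1: NOP
Event 3 (INT 0): INT 0 arrives: push (MAIN, PC=2), enter IRQ0 at PC=0 (depth now 1)
Event 4 (EXEC): [IRQ0] PC=0: INC 4 -> ACC=9
Event 5 (EXEC): [IRQ0] PC=1: INC 2 -> ACC=11
Event 6 (EXEC): [IRQ0] PC=2: INC 1 -> ACC=12
Event 7 (EXEC): [IRQ0] PC=3: IRET -> resume MAIN at PC=2 (depth now 0)
Event 8 (EXEC): [MAIN] PC=2: INC 2 -> ACC=14
Event 9 (INT 1): INT 1 arrives: push (MAIN, PC=3), enter IRQ1 at PC=0 (depth now 1)
Event 10 (INT 1): INT 1 arrives: push (IRQ1, PC=0), enter IRQ1 at PC=0 (depth now 2)
Event 11 (EXEC): [IRQ1] PC=0: INC 4 -> ACC=18
Event 12 (EXEC): [IRQ1] PC=1: INC 1 -> ACC=19
Event 13 (EXEC): [IRQ1] PC=2: IRET -> resume IRQ1 at PC=0 (depth now 1)
Event 14 (EXEC): [IRQ1] PC=0: INC 4 -> ACC=23
Event 15 (EXEC): [IRQ1] PC=1: INC 1 -> ACC=24
Event 16 (EXEC): [IRQ1] PC=2: IRET -> resume MAIN at PC=3 (depth now 0)
Event 17 (EXEC): [MAIN] PC=3: INC 1 -> ACC=25
Event 18 (EXEC): [MAIN] PC=4: NOP
Event 19 (INT 0): INT 0 arrives: push (MAIN, PC=5), enter IRQ0 at PC=0 (depth now 1)
Event 20 (EXEC): [IRQ0] PC=0: INC 4 -> ACC=29
Event 21 (EXEC): [IRQ0] PC=1: INC 2 -> ACC=31
Event 22 (EXEC): [IRQ0] PC=2: INC 1 -> ACC=32
Event 23 (EXEC): [IRQ0] PC=3: IRET -> resume MAIN at PC=5 (depth now 0)
Event 24 (EXEC): [MAIN] PC=5: DEC 3 -> ACC=29
Event 25 (EXEC): [MAIN] PC=6: HALT

Answer: 29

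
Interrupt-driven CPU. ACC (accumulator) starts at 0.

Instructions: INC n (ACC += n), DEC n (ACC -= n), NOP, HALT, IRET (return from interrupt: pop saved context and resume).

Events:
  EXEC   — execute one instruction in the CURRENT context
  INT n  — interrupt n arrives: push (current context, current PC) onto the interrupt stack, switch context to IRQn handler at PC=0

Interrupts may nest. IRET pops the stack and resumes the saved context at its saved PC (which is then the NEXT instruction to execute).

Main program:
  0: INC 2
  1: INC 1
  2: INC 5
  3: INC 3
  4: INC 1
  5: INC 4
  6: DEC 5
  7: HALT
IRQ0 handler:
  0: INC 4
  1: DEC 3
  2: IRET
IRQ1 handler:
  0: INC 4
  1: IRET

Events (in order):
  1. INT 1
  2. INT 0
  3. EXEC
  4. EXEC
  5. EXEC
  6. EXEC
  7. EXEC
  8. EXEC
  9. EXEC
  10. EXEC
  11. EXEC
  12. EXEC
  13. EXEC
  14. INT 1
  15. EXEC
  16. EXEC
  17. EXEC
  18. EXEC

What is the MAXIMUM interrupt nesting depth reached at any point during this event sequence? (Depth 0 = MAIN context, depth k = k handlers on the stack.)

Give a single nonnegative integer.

Event 1 (INT 1): INT 1 arrives: push (MAIN, PC=0), enter IRQ1 at PC=0 (depth now 1) [depth=1]
Event 2 (INT 0): INT 0 arrives: push (IRQ1, PC=0), enter IRQ0 at PC=0 (depth now 2) [depth=2]
Event 3 (EXEC): [IRQ0] PC=0: INC 4 -> ACC=4 [depth=2]
Event 4 (EXEC): [IRQ0] PC=1: DEC 3 -> ACC=1 [depth=2]
Event 5 (EXEC): [IRQ0] PC=2: IRET -> resume IRQ1 at PC=0 (depth now 1) [depth=1]
Event 6 (EXEC): [IRQ1] PC=0: INC 4 -> ACC=5 [depth=1]
Event 7 (EXEC): [IRQ1] PC=1: IRET -> resume MAIN at PC=0 (depth now 0) [depth=0]
Event 8 (EXEC): [MAIN] PC=0: INC 2 -> ACC=7 [depth=0]
Event 9 (EXEC): [MAIN] PC=1: INC 1 -> ACC=8 [depth=0]
Event 10 (EXEC): [MAIN] PC=2: INC 5 -> ACC=13 [depth=0]
Event 11 (EXEC): [MAIN] PC=3: INC 3 -> ACC=16 [depth=0]
Event 12 (EXEC): [MAIN] PC=4: INC 1 -> ACC=17 [depth=0]
Event 13 (EXEC): [MAIN] PC=5: INC 4 -> ACC=21 [depth=0]
Event 14 (INT 1): INT 1 arrives: push (MAIN, PC=6), enter IRQ1 at PC=0 (depth now 1) [depth=1]
Event 15 (EXEC): [IRQ1] PC=0: INC 4 -> ACC=25 [depth=1]
Event 16 (EXEC): [IRQ1] PC=1: IRET -> resume MAIN at PC=6 (depth now 0) [depth=0]
Event 17 (EXEC): [MAIN] PC=6: DEC 5 -> ACC=20 [depth=0]
Event 18 (EXEC): [MAIN] PC=7: HALT [depth=0]
Max depth observed: 2

Answer: 2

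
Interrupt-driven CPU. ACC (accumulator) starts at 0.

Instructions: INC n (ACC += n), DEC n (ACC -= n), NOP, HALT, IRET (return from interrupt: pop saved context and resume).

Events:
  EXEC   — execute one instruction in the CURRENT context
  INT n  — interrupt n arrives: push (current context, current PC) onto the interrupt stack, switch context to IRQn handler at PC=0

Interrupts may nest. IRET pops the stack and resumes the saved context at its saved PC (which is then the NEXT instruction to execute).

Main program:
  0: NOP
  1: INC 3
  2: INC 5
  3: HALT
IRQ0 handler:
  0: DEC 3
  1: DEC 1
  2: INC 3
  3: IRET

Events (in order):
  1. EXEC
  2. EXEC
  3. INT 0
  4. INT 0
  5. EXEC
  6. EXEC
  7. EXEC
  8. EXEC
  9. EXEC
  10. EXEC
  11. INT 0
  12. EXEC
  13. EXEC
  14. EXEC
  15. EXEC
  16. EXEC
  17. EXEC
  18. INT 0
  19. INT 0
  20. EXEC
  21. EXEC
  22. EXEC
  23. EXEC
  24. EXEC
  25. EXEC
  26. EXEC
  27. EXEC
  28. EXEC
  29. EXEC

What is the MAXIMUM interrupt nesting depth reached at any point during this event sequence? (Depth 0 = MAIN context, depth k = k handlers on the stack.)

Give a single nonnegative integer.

Answer: 2

Derivation:
Event 1 (EXEC): [MAIN] PC=0: NOP [depth=0]
Event 2 (EXEC): [MAIN] PC=1: INC 3 -> ACC=3 [depth=0]
Event 3 (INT 0): INT 0 arrives: push (MAIN, PC=2), enter IRQ0 at PC=0 (depth now 1) [depth=1]
Event 4 (INT 0): INT 0 arrives: push (IRQ0, PC=0), enter IRQ0 at PC=0 (depth now 2) [depth=2]
Event 5 (EXEC): [IRQ0] PC=0: DEC 3 -> ACC=0 [depth=2]
Event 6 (EXEC): [IRQ0] PC=1: DEC 1 -> ACC=-1 [depth=2]
Event 7 (EXEC): [IRQ0] PC=2: INC 3 -> ACC=2 [depth=2]
Event 8 (EXEC): [IRQ0] PC=3: IRET -> resume IRQ0 at PC=0 (depth now 1) [depth=1]
Event 9 (EXEC): [IRQ0] PC=0: DEC 3 -> ACC=-1 [depth=1]
Event 10 (EXEC): [IRQ0] PC=1: DEC 1 -> ACC=-2 [depth=1]
Event 11 (INT 0): INT 0 arrives: push (IRQ0, PC=2), enter IRQ0 at PC=0 (depth now 2) [depth=2]
Event 12 (EXEC): [IRQ0] PC=0: DEC 3 -> ACC=-5 [depth=2]
Event 13 (EXEC): [IRQ0] PC=1: DEC 1 -> ACC=-6 [depth=2]
Event 14 (EXEC): [IRQ0] PC=2: INC 3 -> ACC=-3 [depth=2]
Event 15 (EXEC): [IRQ0] PC=3: IRET -> resume IRQ0 at PC=2 (depth now 1) [depth=1]
Event 16 (EXEC): [IRQ0] PC=2: INC 3 -> ACC=0 [depth=1]
Event 17 (EXEC): [IRQ0] PC=3: IRET -> resume MAIN at PC=2 (depth now 0) [depth=0]
Event 18 (INT 0): INT 0 arrives: push (MAIN, PC=2), enter IRQ0 at PC=0 (depth now 1) [depth=1]
Event 19 (INT 0): INT 0 arrives: push (IRQ0, PC=0), enter IRQ0 at PC=0 (depth now 2) [depth=2]
Event 20 (EXEC): [IRQ0] PC=0: DEC 3 -> ACC=-3 [depth=2]
Event 21 (EXEC): [IRQ0] PC=1: DEC 1 -> ACC=-4 [depth=2]
Event 22 (EXEC): [IRQ0] PC=2: INC 3 -> ACC=-1 [depth=2]
Event 23 (EXEC): [IRQ0] PC=3: IRET -> resume IRQ0 at PC=0 (depth now 1) [depth=1]
Event 24 (EXEC): [IRQ0] PC=0: DEC 3 -> ACC=-4 [depth=1]
Event 25 (EXEC): [IRQ0] PC=1: DEC 1 -> ACC=-5 [depth=1]
Event 26 (EXEC): [IRQ0] PC=2: INC 3 -> ACC=-2 [depth=1]
Event 27 (EXEC): [IRQ0] PC=3: IRET -> resume MAIN at PC=2 (depth now 0) [depth=0]
Event 28 (EXEC): [MAIN] PC=2: INC 5 -> ACC=3 [depth=0]
Event 29 (EXEC): [MAIN] PC=3: HALT [depth=0]
Max depth observed: 2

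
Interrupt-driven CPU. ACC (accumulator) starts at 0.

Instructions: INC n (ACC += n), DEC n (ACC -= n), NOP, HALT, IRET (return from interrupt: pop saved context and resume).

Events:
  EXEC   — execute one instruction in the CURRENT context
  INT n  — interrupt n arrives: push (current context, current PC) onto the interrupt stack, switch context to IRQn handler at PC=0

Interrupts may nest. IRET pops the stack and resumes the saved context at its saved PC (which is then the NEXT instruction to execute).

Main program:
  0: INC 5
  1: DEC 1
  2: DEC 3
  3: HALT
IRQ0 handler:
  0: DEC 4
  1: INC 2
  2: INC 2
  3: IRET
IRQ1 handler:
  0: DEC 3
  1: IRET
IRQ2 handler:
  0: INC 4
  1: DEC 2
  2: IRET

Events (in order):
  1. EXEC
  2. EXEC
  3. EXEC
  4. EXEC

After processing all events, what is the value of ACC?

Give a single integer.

Answer: 1

Derivation:
Event 1 (EXEC): [MAIN] PC=0: INC 5 -> ACC=5
Event 2 (EXEC): [MAIN] PC=1: DEC 1 -> ACC=4
Event 3 (EXEC): [MAIN] PC=2: DEC 3 -> ACC=1
Event 4 (EXEC): [MAIN] PC=3: HALT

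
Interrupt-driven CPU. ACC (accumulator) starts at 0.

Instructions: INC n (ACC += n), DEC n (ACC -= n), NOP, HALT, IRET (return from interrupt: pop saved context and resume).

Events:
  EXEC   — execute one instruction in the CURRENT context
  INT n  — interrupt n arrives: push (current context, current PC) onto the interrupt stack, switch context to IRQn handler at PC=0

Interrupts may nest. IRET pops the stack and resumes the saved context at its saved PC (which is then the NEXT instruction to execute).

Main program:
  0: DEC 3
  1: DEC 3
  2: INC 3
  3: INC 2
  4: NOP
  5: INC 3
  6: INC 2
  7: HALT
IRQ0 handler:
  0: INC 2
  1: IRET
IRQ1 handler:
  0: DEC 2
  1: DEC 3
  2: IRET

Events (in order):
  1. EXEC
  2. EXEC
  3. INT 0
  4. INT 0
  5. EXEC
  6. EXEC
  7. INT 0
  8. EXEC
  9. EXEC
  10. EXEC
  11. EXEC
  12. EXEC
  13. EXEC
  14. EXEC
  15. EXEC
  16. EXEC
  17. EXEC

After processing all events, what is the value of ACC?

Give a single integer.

Answer: 10

Derivation:
Event 1 (EXEC): [MAIN] PC=0: DEC 3 -> ACC=-3
Event 2 (EXEC): [MAIN] PC=1: DEC 3 -> ACC=-6
Event 3 (INT 0): INT 0 arrives: push (MAIN, PC=2), enter IRQ0 at PC=0 (depth now 1)
Event 4 (INT 0): INT 0 arrives: push (IRQ0, PC=0), enter IRQ0 at PC=0 (depth now 2)
Event 5 (EXEC): [IRQ0] PC=0: INC 2 -> ACC=-4
Event 6 (EXEC): [IRQ0] PC=1: IRET -> resume IRQ0 at PC=0 (depth now 1)
Event 7 (INT 0): INT 0 arrives: push (IRQ0, PC=0), enter IRQ0 at PC=0 (depth now 2)
Event 8 (EXEC): [IRQ0] PC=0: INC 2 -> ACC=-2
Event 9 (EXEC): [IRQ0] PC=1: IRET -> resume IRQ0 at PC=0 (depth now 1)
Event 10 (EXEC): [IRQ0] PC=0: INC 2 -> ACC=0
Event 11 (EXEC): [IRQ0] PC=1: IRET -> resume MAIN at PC=2 (depth now 0)
Event 12 (EXEC): [MAIN] PC=2: INC 3 -> ACC=3
Event 13 (EXEC): [MAIN] PC=3: INC 2 -> ACC=5
Event 14 (EXEC): [MAIN] PC=4: NOP
Event 15 (EXEC): [MAIN] PC=5: INC 3 -> ACC=8
Event 16 (EXEC): [MAIN] PC=6: INC 2 -> ACC=10
Event 17 (EXEC): [MAIN] PC=7: HALT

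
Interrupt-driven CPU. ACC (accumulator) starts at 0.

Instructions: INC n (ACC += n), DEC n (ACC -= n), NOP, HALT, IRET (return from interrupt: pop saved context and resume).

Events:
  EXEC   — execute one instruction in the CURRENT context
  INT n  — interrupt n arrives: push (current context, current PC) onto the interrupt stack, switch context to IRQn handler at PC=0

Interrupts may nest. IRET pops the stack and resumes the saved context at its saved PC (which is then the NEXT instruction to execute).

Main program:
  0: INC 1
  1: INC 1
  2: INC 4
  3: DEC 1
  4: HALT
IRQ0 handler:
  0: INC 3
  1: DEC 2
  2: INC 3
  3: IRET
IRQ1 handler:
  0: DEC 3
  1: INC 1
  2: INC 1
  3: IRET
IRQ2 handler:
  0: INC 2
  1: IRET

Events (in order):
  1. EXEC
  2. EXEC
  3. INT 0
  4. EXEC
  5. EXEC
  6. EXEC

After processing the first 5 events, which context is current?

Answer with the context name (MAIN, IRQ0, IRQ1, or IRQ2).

Answer: IRQ0

Derivation:
Event 1 (EXEC): [MAIN] PC=0: INC 1 -> ACC=1
Event 2 (EXEC): [MAIN] PC=1: INC 1 -> ACC=2
Event 3 (INT 0): INT 0 arrives: push (MAIN, PC=2), enter IRQ0 at PC=0 (depth now 1)
Event 4 (EXEC): [IRQ0] PC=0: INC 3 -> ACC=5
Event 5 (EXEC): [IRQ0] PC=1: DEC 2 -> ACC=3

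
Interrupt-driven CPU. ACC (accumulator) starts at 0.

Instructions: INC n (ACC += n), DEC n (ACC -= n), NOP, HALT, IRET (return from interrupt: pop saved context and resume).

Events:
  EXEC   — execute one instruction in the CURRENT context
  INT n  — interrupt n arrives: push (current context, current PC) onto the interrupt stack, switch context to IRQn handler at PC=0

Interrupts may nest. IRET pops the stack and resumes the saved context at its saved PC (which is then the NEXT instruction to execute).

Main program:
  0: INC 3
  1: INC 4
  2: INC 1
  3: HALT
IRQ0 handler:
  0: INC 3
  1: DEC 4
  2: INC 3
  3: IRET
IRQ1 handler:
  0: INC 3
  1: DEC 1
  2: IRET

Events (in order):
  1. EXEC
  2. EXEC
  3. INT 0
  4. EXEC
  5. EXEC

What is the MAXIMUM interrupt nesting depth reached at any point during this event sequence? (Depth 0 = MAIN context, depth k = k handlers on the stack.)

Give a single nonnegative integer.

Answer: 1

Derivation:
Event 1 (EXEC): [MAIN] PC=0: INC 3 -> ACC=3 [depth=0]
Event 2 (EXEC): [MAIN] PC=1: INC 4 -> ACC=7 [depth=0]
Event 3 (INT 0): INT 0 arrives: push (MAIN, PC=2), enter IRQ0 at PC=0 (depth now 1) [depth=1]
Event 4 (EXEC): [IRQ0] PC=0: INC 3 -> ACC=10 [depth=1]
Event 5 (EXEC): [IRQ0] PC=1: DEC 4 -> ACC=6 [depth=1]
Max depth observed: 1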